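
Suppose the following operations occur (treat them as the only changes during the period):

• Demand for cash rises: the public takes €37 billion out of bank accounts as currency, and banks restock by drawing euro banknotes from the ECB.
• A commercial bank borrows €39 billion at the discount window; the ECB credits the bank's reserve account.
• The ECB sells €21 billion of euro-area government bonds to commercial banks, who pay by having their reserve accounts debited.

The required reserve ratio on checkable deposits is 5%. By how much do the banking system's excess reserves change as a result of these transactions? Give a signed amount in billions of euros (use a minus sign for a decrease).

Currency withdrawal €37 billion: reserves −€37B, deposits −€37B.
Discount-window loan €39 billion: reserves +€39B, deposits 0.
OMO sale (to banks) €21 billion: reserves −€21B, deposits 0.
Totals: Δreserves = −€19B, Δdeposits = −€37B.
Δrequired reserves = 5% × −€37B = −€1.85B.
Δexcess reserves = Δreserves − Δrequired = −€19B − (−€1.85B) = -€17.15 billion.

-€17.15 billion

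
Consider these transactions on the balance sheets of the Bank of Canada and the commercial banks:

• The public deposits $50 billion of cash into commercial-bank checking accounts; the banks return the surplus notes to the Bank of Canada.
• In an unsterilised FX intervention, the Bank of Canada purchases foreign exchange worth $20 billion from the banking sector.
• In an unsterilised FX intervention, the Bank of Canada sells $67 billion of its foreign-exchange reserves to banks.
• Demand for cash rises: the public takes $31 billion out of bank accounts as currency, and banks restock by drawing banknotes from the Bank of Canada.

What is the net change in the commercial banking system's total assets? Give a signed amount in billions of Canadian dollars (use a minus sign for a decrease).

+$19 billion

Currency deposit $50 billion: bank balance sheets expand → +$50B.
FX purchase $20 billion: just an asset swap on bank balance sheets → 0.
FX sale $67 billion: just an asset swap on bank balance sheets → 0.
Currency withdrawal $31 billion: bank balance sheets shrink → −$31B.
Net: 50 + 0 + 0 − 31 = +$19 billion.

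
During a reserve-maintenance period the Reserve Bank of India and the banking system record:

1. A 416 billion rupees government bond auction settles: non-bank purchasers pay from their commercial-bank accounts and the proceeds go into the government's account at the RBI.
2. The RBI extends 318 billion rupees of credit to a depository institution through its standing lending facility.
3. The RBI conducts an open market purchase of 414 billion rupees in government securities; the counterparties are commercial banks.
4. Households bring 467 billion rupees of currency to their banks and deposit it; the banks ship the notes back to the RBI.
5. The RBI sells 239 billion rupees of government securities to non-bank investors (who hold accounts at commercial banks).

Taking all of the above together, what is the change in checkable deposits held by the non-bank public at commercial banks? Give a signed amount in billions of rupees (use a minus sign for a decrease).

-188 billion

Government account inflow 416 billion rupees: non-bank counterparties' bank balances fall → −416B.
Discount-window loan 318 billion rupees: the counterparty is a bank, so public deposits are unchanged → 0.
OMO purchase (from banks) 414 billion rupees: the counterparty is a bank, so public deposits are unchanged → 0.
Currency deposit 467 billion rupees: non-bank counterparties' bank balances rise → +467B.
Asset sale (to non-banks) 239 billion rupees: non-bank counterparties' bank balances fall → −239B.
Net: −416 + 0 + 0 + 467 − 239 = -188 billion.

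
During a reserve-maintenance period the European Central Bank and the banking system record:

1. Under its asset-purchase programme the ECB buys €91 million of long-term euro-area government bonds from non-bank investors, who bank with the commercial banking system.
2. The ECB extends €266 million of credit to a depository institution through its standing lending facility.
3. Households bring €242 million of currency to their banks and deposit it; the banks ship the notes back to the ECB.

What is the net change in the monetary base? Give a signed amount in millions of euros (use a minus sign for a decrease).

+€357 million

Asset purchase (from non-banks) €91 million: ECB balance sheet expands → +€91M.
Discount-window loan €266 million: ECB balance sheet expands → +€266M.
Currency deposit €242 million: just a shift between currency and reserves — both are base money → 0.
Net: 91 + 266 + 0 = +€357 million.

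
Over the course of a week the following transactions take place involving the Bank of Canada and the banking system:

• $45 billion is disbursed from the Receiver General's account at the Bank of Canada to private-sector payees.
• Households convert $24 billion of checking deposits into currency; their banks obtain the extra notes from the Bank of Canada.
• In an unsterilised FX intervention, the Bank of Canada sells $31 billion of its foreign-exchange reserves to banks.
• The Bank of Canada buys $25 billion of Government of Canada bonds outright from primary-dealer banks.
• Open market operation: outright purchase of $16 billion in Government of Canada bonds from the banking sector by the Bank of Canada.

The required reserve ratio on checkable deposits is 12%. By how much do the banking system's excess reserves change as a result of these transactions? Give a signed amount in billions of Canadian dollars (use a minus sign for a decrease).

Government spending $45 billion: reserves +$45B, deposits +$45B.
Currency withdrawal $24 billion: reserves −$24B, deposits −$24B.
FX sale $31 billion: reserves −$31B, deposits 0.
OMO purchase (from banks) $25 billion: reserves +$25B, deposits 0.
OMO purchase (from banks) $16 billion: reserves +$16B, deposits 0.
Totals: Δreserves = +$31B, Δdeposits = +$21B.
Δrequired reserves = 12% × +$21B = +$2.52B.
Δexcess reserves = Δreserves − Δrequired = +$31B − (+$2.52B) = +$28.48 billion.

+$28.48 billion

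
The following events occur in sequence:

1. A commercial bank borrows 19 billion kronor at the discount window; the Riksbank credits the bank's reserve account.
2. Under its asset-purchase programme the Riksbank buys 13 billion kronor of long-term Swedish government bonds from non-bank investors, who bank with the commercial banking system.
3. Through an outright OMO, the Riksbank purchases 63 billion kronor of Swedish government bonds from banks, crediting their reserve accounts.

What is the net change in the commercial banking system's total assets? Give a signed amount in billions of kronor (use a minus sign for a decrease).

Discount-window loan 19 billion kronor: bank balance sheets expand → +19B.
Asset purchase (from non-banks) 13 billion kronor: bank balance sheets expand → +13B.
OMO purchase (from banks) 63 billion kronor: just an asset swap on bank balance sheets → 0.
Net: 19 + 13 + 0 = +32 billion.

+32 billion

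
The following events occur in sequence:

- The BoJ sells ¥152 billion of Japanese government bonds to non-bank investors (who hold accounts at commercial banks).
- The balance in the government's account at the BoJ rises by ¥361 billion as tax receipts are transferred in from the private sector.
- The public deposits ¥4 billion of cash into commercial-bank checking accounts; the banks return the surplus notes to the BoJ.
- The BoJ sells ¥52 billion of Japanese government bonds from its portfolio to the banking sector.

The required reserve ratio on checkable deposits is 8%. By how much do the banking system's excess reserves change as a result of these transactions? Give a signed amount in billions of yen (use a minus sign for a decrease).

Asset sale (to non-banks) ¥152 billion: reserves −¥152B, deposits −¥152B.
Government account inflow ¥361 billion: reserves −¥361B, deposits −¥361B.
Currency deposit ¥4 billion: reserves +¥4B, deposits +¥4B.
OMO sale (to banks) ¥52 billion: reserves −¥52B, deposits 0.
Totals: Δreserves = −¥561B, Δdeposits = −¥509B.
Δrequired reserves = 8% × −¥509B = −¥40.72B.
Δexcess reserves = Δreserves − Δrequired = −¥561B − (−¥40.72B) = -¥520.28 billion.

-¥520.28 billion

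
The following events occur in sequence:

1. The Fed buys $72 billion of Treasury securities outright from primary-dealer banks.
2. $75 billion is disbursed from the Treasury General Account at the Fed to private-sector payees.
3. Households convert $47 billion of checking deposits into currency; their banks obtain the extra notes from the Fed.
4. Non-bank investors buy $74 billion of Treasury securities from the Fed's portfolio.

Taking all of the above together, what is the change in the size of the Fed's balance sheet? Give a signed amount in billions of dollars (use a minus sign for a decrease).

-$2 billion

OMO purchase (from banks) $72 billion: a Fed asset is acquired → +$72B.
Government spending $75 billion: only the composition of liabilities changes → 0.
Currency withdrawal $47 billion: only the composition of liabilities changes → 0.
Asset sale (to non-banks) $74 billion: a Fed asset is shed → −$74B.
Net: 72 + 0 + 0 − 74 = -$2 billion.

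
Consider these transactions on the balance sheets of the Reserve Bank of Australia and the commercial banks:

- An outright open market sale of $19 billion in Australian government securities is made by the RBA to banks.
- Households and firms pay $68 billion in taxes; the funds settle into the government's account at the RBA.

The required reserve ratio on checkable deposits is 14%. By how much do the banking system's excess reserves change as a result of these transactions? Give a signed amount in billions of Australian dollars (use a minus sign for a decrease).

OMO sale (to banks) $19 billion: reserves −$19B, deposits 0.
Government account inflow $68 billion: reserves −$68B, deposits −$68B.
Totals: Δreserves = −$87B, Δdeposits = −$68B.
Δrequired reserves = 14% × −$68B = −$9.52B.
Δexcess reserves = Δreserves − Δrequired = −$87B − (−$9.52B) = -$77.48 billion.

-$77.48 billion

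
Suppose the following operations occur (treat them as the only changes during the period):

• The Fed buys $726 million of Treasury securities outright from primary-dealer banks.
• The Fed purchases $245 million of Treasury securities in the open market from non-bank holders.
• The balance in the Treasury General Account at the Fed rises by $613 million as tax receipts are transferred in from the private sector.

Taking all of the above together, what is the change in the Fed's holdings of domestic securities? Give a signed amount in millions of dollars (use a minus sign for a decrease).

+$971 million

Fed balance sheet:
  Assets:      Securities +$971M
  Liabilities: Bank reserves +$358M, Government deposits +$613M
Commercial banking system:
  Assets:      Reserves at CB +$358M, Securities −$726M
  Liabilities: Checkable deposits −$368M
So the change in the Fed's holdings of domestic securities is +$971 million.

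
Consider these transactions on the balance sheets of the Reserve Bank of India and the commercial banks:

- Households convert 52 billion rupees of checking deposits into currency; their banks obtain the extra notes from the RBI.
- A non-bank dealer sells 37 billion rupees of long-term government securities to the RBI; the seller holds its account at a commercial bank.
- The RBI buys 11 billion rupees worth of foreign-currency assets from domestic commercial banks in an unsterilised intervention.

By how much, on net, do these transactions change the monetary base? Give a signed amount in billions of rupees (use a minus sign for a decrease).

Currency withdrawal 52 billion rupees: just a shift between currency and reserves — both are base money → 0.
Asset purchase (from non-banks) 37 billion rupees: RBI balance sheet expands → +37B.
FX purchase 11 billion rupees: RBI balance sheet expands → +11B.
Net: 0 + 37 + 11 = +48 billion.

+48 billion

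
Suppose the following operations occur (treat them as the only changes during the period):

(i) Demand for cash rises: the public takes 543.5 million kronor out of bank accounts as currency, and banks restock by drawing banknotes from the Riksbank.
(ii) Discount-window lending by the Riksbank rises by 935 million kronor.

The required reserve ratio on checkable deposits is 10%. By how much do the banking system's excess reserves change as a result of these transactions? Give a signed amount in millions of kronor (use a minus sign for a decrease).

+445.85 million

Currency withdrawal 543.5 million kronor: reserves −543.5M, deposits −543.5M.
Discount-window loan 935 million kronor: reserves +935M, deposits 0.
Totals: Δreserves = +391.5M, Δdeposits = −543.5M.
Δrequired reserves = 10% × −543.5M = −54.35M.
Δexcess reserves = Δreserves − Δrequired = +391.5M − (−54.35M) = +445.85 million.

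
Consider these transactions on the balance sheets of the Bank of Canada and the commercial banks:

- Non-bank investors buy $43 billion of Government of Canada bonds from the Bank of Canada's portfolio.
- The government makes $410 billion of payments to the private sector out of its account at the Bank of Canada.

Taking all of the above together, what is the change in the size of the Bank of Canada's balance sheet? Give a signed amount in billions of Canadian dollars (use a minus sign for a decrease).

Bank of Canada balance sheet:
  Assets:      Securities −$43B
  Liabilities: Bank reserves +$367B, Government deposits −$410B
Commercial banking system:
  Assets:      Reserves at CB +$367B
  Liabilities: Checkable deposits +$367B
Change in total Bank of Canada assets = -$43 billion.

-$43 billion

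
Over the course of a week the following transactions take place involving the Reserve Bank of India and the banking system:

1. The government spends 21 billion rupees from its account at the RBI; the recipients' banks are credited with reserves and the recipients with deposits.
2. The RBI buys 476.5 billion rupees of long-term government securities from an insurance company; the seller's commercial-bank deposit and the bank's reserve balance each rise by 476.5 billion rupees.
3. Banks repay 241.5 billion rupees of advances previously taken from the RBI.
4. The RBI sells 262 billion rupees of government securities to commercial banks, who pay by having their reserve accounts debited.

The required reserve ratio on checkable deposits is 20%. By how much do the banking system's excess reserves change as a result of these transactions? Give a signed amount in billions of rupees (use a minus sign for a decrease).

Government spending 21 billion rupees: reserves +21B, deposits +21B.
Asset purchase (from non-banks) 476.5 billion rupees: reserves +476.5B, deposits +476.5B.
Discount-window repayment 241.5 billion rupees: reserves −241.5B, deposits 0.
OMO sale (to banks) 262 billion rupees: reserves −262B, deposits 0.
Totals: Δreserves = −6B, Δdeposits = +497.5B.
Δrequired reserves = 20% × +497.5B = +99.5B.
Δexcess reserves = Δreserves − Δrequired = −6B − (+99.5B) = -105.5 billion.

-105.5 billion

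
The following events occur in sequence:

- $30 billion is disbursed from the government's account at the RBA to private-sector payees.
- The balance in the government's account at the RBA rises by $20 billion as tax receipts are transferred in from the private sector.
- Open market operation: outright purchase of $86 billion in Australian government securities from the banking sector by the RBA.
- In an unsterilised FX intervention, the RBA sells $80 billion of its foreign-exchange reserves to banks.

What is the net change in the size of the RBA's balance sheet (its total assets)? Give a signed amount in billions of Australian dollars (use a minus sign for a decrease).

+$6 billion

Government spending $30 billion: only the composition of liabilities changes → 0.
Government account inflow $20 billion: only the composition of liabilities changes → 0.
OMO purchase (from banks) $86 billion: an RBA asset is acquired → +$86B.
FX sale $80 billion: an RBA asset is shed → −$80B.
Net: 0 + 0 + 86 − 80 = +$6 billion.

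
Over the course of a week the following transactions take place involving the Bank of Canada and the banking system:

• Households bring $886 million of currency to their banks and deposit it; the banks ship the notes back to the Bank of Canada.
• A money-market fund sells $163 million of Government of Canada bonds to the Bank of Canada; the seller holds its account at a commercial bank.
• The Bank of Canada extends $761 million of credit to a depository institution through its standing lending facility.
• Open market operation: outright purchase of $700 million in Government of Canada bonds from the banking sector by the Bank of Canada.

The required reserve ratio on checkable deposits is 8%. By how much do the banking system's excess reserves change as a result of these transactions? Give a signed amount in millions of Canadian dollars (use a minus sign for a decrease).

Currency deposit $886 million: reserves +$886M, deposits +$886M.
Asset purchase (from non-banks) $163 million: reserves +$163M, deposits +$163M.
Discount-window loan $761 million: reserves +$761M, deposits 0.
OMO purchase (from banks) $700 million: reserves +$700M, deposits 0.
Totals: Δreserves = +$2510M, Δdeposits = +$1049M.
Δrequired reserves = 8% × +$1049M = +$83.92M.
Δexcess reserves = Δreserves − Δrequired = +$2510M − (+$83.92M) = +$2426.08 million.

+$2426.08 million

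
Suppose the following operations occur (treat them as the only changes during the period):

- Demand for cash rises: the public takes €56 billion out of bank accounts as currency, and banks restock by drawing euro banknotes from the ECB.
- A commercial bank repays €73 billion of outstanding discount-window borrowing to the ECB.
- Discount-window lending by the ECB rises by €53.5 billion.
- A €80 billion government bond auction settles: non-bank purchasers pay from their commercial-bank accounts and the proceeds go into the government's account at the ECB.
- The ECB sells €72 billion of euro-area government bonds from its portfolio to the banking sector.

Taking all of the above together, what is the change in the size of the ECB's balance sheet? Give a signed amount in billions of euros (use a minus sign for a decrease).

-€91.5 billion

ECB balance sheet:
  Assets:      Securities −€72B, Loans to banks −€19.5B
  Liabilities: Bank reserves −€227.5B, Currency in circulation +€56B, Government deposits +€80B
Change in total ECB assets = -€91.5 billion.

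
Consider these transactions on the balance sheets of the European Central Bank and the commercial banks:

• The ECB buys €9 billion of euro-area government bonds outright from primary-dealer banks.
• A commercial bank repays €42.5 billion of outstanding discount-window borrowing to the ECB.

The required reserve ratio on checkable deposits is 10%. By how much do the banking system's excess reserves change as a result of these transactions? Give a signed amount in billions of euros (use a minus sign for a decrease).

-€33.5 billion

OMO purchase (from banks) €9 billion: reserves +€9B, deposits 0.
Discount-window repayment €42.5 billion: reserves −€42.5B, deposits 0.
Totals: Δreserves = −€33.5B, Δdeposits = 0.
Δrequired reserves = 10% × 0 = 0.
Δexcess reserves = Δreserves − Δrequired = −€33.5B − (0) = -€33.5 billion.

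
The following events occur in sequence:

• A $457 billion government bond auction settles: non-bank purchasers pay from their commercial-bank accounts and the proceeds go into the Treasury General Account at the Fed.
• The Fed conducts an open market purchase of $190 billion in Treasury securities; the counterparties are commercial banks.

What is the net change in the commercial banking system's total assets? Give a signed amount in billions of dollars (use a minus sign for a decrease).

Government account inflow $457 billion: bank balance sheets shrink → −$457B.
OMO purchase (from banks) $190 billion: just an asset swap on bank balance sheets → 0.
Net: −457 + 0 = -$457 billion.

-$457 billion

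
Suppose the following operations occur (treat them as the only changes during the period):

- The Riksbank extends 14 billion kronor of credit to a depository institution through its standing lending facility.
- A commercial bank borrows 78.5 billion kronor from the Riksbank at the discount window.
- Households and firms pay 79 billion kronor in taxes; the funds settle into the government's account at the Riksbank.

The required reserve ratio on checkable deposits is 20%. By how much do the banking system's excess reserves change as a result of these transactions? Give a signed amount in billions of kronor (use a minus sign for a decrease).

Discount-window loan 14 billion kronor: reserves +14B, deposits 0.
Discount-window loan 78.5 billion kronor: reserves +78.5B, deposits 0.
Government account inflow 79 billion kronor: reserves −79B, deposits −79B.
Totals: Δreserves = +13.5B, Δdeposits = −79B.
Δrequired reserves = 20% × −79B = −15.8B.
Δexcess reserves = Δreserves − Δrequired = +13.5B − (−15.8B) = +29.3 billion.

+29.3 billion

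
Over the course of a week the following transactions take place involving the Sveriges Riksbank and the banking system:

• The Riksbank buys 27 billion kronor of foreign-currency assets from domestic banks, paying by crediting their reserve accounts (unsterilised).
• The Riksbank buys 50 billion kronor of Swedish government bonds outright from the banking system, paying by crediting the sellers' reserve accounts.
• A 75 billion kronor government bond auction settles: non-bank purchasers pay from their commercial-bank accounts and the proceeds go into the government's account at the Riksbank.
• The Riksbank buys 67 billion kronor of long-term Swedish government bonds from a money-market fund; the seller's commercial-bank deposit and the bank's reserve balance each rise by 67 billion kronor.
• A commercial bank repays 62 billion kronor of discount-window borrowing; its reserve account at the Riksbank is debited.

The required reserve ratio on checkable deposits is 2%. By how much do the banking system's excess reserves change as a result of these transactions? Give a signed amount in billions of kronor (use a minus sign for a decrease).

FX purchase 27 billion kronor: reserves +27B, deposits 0.
OMO purchase (from banks) 50 billion kronor: reserves +50B, deposits 0.
Government account inflow 75 billion kronor: reserves −75B, deposits −75B.
Asset purchase (from non-banks) 67 billion kronor: reserves +67B, deposits +67B.
Discount-window repayment 62 billion kronor: reserves −62B, deposits 0.
Totals: Δreserves = +7B, Δdeposits = −8B.
Δrequired reserves = 2% × −8B = −0.16B.
Δexcess reserves = Δreserves − Δrequired = +7B − (−0.16B) = +7.16 billion.

+7.16 billion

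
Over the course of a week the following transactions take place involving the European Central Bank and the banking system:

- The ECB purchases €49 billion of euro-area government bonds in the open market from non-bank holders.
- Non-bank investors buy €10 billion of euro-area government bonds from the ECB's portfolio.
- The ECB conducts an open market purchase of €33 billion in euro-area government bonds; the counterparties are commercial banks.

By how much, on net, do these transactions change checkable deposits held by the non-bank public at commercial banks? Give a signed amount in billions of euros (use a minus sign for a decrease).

Asset purchase (from non-banks) €49 billion: non-bank counterparties' bank balances rise → +€49B.
Asset sale (to non-banks) €10 billion: non-bank counterparties' bank balances fall → −€10B.
OMO purchase (from banks) €33 billion: the counterparty is a bank, so public deposits are unchanged → 0.
Net: 49 − 10 + 0 = +€39 billion.

+€39 billion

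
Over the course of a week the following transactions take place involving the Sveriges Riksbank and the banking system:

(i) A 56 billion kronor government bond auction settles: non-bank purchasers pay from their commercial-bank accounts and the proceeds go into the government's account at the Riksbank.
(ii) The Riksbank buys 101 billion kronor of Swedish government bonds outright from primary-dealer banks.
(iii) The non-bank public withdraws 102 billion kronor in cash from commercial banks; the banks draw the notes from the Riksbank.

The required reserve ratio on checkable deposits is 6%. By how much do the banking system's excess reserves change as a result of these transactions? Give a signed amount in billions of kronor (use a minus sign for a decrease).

-47.52 billion

Government account inflow 56 billion kronor: reserves −56B, deposits −56B.
OMO purchase (from banks) 101 billion kronor: reserves +101B, deposits 0.
Currency withdrawal 102 billion kronor: reserves −102B, deposits −102B.
Totals: Δreserves = −57B, Δdeposits = −158B.
Δrequired reserves = 6% × −158B = −9.48B.
Δexcess reserves = Δreserves − Δrequired = −57B − (−9.48B) = -47.52 billion.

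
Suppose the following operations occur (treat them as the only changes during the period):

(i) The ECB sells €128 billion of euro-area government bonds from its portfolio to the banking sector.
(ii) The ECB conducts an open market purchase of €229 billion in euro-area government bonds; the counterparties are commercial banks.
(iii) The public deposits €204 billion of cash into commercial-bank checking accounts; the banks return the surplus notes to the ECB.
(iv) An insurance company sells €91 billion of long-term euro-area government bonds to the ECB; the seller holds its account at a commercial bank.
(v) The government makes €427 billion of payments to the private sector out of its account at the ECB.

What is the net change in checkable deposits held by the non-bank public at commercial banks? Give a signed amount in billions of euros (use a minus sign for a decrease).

+€722 billion

OMO sale (to banks) €128 billion: the counterparty is a bank, so public deposits are unchanged → 0.
OMO purchase (from banks) €229 billion: the counterparty is a bank, so public deposits are unchanged → 0.
Currency deposit €204 billion: non-bank counterparties' bank balances rise → +€204B.
Asset purchase (from non-banks) €91 billion: non-bank counterparties' bank balances rise → +€91B.
Government spending €427 billion: non-bank counterparties' bank balances rise → +€427B.
Net: 0 + 0 + 204 + 91 + 427 = +€722 billion.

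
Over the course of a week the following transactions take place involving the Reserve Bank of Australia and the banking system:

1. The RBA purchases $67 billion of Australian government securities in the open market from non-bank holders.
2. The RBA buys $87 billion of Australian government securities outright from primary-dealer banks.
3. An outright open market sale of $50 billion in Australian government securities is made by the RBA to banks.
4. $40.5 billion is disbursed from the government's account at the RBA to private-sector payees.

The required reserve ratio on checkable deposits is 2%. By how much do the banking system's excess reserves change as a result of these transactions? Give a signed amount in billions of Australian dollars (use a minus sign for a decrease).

+$142.35 billion

Asset purchase (from non-banks) $67 billion: reserves +$67B, deposits +$67B.
OMO purchase (from banks) $87 billion: reserves +$87B, deposits 0.
OMO sale (to banks) $50 billion: reserves −$50B, deposits 0.
Government spending $40.5 billion: reserves +$40.5B, deposits +$40.5B.
Totals: Δreserves = +$144.5B, Δdeposits = +$107.5B.
Δrequired reserves = 2% × +$107.5B = +$2.15B.
Δexcess reserves = Δreserves − Δrequired = +$144.5B − (+$2.15B) = +$142.35 billion.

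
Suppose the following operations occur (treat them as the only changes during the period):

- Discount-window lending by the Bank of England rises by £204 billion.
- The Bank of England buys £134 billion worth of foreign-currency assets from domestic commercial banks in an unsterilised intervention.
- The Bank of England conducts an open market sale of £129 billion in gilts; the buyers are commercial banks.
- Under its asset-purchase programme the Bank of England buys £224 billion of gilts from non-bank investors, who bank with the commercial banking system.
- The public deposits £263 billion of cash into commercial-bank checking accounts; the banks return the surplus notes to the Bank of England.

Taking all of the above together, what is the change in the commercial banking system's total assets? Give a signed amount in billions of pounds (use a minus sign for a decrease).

Bank of England balance sheet:
  Assets:      Securities +£95B, Loans to banks +£204B, Foreign assets +£134B
  Liabilities: Bank reserves +£696B, Currency in circulation −£263B
Commercial banking system:
  Assets:      Reserves at CB +£696B, Securities +£129B, Foreign assets −£134B
  Liabilities: Checkable deposits +£487B, Borrowings from CB +£204B
Change in total bank assets = +£691 billion.

+£691 billion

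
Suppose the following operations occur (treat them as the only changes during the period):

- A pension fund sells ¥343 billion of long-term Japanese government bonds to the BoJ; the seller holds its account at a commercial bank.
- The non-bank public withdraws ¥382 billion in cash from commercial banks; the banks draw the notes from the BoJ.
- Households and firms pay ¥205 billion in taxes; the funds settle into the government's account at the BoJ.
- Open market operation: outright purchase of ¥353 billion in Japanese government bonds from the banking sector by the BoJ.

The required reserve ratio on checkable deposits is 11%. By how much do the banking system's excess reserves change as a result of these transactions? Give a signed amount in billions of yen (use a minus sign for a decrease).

Asset purchase (from non-banks) ¥343 billion: reserves +¥343B, deposits +¥343B.
Currency withdrawal ¥382 billion: reserves −¥382B, deposits −¥382B.
Government account inflow ¥205 billion: reserves −¥205B, deposits −¥205B.
OMO purchase (from banks) ¥353 billion: reserves +¥353B, deposits 0.
Totals: Δreserves = +¥109B, Δdeposits = −¥244B.
Δrequired reserves = 11% × −¥244B = −¥26.84B.
Δexcess reserves = Δreserves − Δrequired = +¥109B − (−¥26.84B) = +¥135.84 billion.

+¥135.84 billion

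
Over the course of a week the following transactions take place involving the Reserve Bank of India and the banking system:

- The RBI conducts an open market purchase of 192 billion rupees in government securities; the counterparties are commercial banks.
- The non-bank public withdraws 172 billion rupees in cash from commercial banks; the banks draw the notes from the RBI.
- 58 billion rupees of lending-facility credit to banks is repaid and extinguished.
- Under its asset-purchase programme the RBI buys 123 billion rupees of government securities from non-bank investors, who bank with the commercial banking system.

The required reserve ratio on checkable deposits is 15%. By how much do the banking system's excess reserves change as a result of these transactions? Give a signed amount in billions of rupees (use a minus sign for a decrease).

OMO purchase (from banks) 192 billion rupees: reserves +192B, deposits 0.
Currency withdrawal 172 billion rupees: reserves −172B, deposits −172B.
Discount-window repayment 58 billion rupees: reserves −58B, deposits 0.
Asset purchase (from non-banks) 123 billion rupees: reserves +123B, deposits +123B.
Totals: Δreserves = +85B, Δdeposits = −49B.
Δrequired reserves = 15% × −49B = −7.35B.
Δexcess reserves = Δreserves − Δrequired = +85B − (−7.35B) = +92.35 billion.

+92.35 billion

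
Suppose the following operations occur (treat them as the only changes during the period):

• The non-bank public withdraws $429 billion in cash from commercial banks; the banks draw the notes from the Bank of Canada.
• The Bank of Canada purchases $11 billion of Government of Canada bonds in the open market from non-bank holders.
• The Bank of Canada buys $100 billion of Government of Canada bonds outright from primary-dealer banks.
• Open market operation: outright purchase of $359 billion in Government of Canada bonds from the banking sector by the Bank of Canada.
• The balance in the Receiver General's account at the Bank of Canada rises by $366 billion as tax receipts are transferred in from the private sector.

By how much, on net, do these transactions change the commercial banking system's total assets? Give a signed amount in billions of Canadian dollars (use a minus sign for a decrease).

Currency withdrawal $429 billion: bank balance sheets shrink → −$429B.
Asset purchase (from non-banks) $11 billion: bank balance sheets expand → +$11B.
OMO purchase (from banks) $100 billion: just an asset swap on bank balance sheets → 0.
OMO purchase (from banks) $359 billion: just an asset swap on bank balance sheets → 0.
Government account inflow $366 billion: bank balance sheets shrink → −$366B.
Net: −429 + 11 + 0 + 0 − 366 = -$784 billion.

-$784 billion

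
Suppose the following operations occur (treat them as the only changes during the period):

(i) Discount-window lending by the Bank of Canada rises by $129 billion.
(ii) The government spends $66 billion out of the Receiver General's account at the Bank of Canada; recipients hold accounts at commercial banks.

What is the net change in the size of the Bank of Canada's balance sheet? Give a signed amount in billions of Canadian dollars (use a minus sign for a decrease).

+$129 billion

Discount-window loan $129 billion: a Bank of Canada asset is acquired → +$129B.
Government spending $66 billion: only the composition of liabilities changes → 0.
Net: 129 + 0 = +$129 billion.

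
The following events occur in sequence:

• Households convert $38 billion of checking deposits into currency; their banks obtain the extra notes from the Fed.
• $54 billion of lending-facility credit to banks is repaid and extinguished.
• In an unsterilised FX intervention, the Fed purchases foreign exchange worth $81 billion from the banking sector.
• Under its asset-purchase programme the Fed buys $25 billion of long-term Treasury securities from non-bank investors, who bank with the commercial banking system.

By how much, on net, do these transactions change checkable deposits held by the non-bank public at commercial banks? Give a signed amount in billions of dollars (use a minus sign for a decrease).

-$13 billion

Currency withdrawal $38 billion: non-bank counterparties' bank balances fall → −$38B.
Discount-window repayment $54 billion: the counterparty is a bank, so public deposits are unchanged → 0.
FX purchase $81 billion: the counterparty is a bank, so public deposits are unchanged → 0.
Asset purchase (from non-banks) $25 billion: non-bank counterparties' bank balances rise → +$25B.
Net: −38 + 0 + 0 + 25 = -$13 billion.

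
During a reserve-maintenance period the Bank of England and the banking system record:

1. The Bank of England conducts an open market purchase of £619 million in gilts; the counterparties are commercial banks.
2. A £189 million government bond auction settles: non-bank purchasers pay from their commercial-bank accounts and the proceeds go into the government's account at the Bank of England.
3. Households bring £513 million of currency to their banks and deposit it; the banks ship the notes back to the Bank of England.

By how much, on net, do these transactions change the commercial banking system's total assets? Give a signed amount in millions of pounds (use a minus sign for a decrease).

OMO purchase (from banks) £619 million: just an asset swap on bank balance sheets → 0.
Government account inflow £189 million: bank balance sheets shrink → −£189M.
Currency deposit £513 million: bank balance sheets expand → +£513M.
Net: 0 − 189 + 513 = +£324 million.

+£324 million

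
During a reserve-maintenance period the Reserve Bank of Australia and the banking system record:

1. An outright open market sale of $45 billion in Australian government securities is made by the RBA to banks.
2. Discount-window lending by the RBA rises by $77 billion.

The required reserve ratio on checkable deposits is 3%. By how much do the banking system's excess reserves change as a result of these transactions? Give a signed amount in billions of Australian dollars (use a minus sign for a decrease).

+$32 billion

OMO sale (to banks) $45 billion: reserves −$45B, deposits 0.
Discount-window loan $77 billion: reserves +$77B, deposits 0.
Totals: Δreserves = +$32B, Δdeposits = 0.
Δrequired reserves = 3% × 0 = 0.
Δexcess reserves = Δreserves − Δrequired = +$32B − (0) = +$32 billion.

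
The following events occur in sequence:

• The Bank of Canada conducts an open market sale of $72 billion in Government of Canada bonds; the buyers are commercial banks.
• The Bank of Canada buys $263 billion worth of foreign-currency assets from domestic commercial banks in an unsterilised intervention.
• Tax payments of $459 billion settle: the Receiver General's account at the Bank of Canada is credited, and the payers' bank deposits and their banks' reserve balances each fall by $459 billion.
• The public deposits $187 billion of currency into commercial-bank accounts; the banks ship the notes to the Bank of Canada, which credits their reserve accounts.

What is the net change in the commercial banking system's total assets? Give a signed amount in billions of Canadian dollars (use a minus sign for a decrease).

OMO sale (to banks) $72 billion: just an asset swap on bank balance sheets → 0.
FX purchase $263 billion: just an asset swap on bank balance sheets → 0.
Government account inflow $459 billion: bank balance sheets shrink → −$459B.
Currency deposit $187 billion: bank balance sheets expand → +$187B.
Net: 0 + 0 − 459 + 187 = -$272 billion.

-$272 billion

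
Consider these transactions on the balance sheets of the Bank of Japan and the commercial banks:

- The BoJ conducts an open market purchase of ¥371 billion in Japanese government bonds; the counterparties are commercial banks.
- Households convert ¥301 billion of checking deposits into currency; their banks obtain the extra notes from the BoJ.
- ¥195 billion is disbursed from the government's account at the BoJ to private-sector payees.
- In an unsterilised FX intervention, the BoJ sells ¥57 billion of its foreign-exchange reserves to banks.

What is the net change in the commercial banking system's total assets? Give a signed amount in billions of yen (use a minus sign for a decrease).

BoJ balance sheet:
  Assets:      Securities +¥371B, Foreign assets −¥57B
  Liabilities: Bank reserves +¥208B, Currency in circulation +¥301B, Government deposits −¥195B
Commercial banking system:
  Assets:      Reserves at CB +¥208B, Securities −¥371B, Foreign assets +¥57B
  Liabilities: Checkable deposits −¥106B
Change in total bank assets = -¥106 billion.

-¥106 billion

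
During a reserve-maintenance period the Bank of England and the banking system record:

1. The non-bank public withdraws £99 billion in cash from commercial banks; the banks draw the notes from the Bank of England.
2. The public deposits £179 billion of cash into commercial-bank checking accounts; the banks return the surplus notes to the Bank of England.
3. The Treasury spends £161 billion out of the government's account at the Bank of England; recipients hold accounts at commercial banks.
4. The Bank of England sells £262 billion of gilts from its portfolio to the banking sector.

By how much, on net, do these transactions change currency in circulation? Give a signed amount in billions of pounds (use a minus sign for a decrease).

Currency withdrawal £99 billion: notes leave the central bank → +£99B.
Currency deposit £179 billion: notes return to the central bank → −£179B.
Government spending £161 billion: no currency enters or leaves circulation → 0.
OMO sale (to banks) £262 billion: no currency enters or leaves circulation → 0.
Net: 99 − 179 + 0 + 0 = -£80 billion.

-£80 billion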